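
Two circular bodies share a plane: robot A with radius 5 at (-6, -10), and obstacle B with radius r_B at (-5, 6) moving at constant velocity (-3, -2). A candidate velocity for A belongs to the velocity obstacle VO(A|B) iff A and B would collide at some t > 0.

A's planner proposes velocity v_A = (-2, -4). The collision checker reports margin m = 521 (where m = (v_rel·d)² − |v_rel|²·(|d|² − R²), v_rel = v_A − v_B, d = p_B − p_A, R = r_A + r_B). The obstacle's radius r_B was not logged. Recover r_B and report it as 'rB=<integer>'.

m = 521
d = (1, 16);  v_rel = (1, -2),  |v_rel|² = 5
v_rel×d = (1)·(16) − (-2)·(1) = 18
since m = R²·5 − 18²:  R² = (324 + 521) / 5 = 169
R = √169 = 13  ⇒  r_B = 13 − 5 = 8

rB=8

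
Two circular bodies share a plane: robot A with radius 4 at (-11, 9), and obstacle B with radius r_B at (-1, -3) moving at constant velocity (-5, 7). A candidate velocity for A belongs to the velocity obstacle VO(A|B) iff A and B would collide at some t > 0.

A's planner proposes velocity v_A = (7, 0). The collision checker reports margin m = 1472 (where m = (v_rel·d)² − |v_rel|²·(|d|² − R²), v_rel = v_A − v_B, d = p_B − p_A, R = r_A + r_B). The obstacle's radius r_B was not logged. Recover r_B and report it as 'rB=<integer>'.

m = 1472
d = (10, -12);  v_rel = (12, -7),  |v_rel|² = 193
v_rel×d = (12)·(-12) − (-7)·(10) = -74
since m = R²·193 − (-74)²:  R² = (5476 + 1472) / 193 = 36
R = √36 = 6  ⇒  r_B = 6 − 4 = 2

rB=2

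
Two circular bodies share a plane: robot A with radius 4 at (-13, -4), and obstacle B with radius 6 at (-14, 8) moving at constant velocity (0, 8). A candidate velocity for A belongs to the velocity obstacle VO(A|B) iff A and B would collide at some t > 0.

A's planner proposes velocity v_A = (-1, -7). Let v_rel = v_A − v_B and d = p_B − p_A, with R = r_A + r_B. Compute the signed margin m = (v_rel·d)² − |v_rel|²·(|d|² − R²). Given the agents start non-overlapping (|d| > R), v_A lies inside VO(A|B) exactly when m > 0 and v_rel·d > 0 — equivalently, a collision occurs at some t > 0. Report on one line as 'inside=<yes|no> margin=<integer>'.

d = (-1, 12),  |d|² = 145;  R = 4+6 = 10,  c = 145−10² = 45
v_rel = (-1, -15),  |v_rel|² = 226;  v_rel·d = (-1)·(-1) + (-15)·(12) = -179
226·t² + 358·t + 45 = 0  ⇒  m = (-179)² − 226·45 = 21871
m = 21871 > 0,  v_rel·d = -179 < 0  ⇒  outside

inside=no margin=21871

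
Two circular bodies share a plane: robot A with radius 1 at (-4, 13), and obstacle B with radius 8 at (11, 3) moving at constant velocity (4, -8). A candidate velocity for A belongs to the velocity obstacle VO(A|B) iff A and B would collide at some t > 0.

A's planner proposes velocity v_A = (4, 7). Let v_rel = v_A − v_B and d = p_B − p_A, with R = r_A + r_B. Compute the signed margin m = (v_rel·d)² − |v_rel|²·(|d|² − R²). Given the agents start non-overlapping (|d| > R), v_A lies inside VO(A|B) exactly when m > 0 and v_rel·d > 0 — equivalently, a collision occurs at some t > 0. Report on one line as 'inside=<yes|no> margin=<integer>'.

d = (15, -10),  |d|² = 325;  R = 1+8 = 9,  c = 325−9² = 244
v_rel = (0, 15),  |v_rel|² = 225;  v_rel·d = (0)·(15) + (15)·(-10) = -150
225·t² + 300·t + 244 = 0  ⇒  m = (-150)² − 225·244 = -32400
m = -32400 < 0,  v_rel·d = -150 < 0  ⇒  outside

inside=no margin=-32400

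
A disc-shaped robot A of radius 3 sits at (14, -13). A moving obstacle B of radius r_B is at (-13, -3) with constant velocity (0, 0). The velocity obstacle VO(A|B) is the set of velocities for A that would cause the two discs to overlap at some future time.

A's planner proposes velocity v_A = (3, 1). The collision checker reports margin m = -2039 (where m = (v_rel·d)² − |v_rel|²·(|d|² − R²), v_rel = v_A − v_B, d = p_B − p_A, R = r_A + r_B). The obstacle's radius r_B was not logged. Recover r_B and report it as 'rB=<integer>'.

m = -2039
d = (-27, 10);  v_rel = (3, 1),  |v_rel|² = 10
v_rel×d = (3)·(10) − (1)·(-27) = 57
since m = R²·10 − 57²:  R² = (3249 + -2039) / 10 = 121
R = √121 = 11  ⇒  r_B = 11 − 3 = 8

rB=8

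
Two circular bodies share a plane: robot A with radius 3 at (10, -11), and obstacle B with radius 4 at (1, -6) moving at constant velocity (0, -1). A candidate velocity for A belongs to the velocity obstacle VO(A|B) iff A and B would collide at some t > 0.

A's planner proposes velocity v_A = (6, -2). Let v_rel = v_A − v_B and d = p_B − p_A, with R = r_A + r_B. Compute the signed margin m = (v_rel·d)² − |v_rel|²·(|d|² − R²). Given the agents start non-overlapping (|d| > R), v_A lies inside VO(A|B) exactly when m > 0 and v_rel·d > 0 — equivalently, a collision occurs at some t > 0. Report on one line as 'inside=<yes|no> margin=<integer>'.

d = (-9, 5),  |d|² = 106;  R = 3+4 = 7,  c = 106−7² = 57
v_rel = (6, -1),  |v_rel|² = 37;  v_rel·d = (6)·(-9) + (-1)·(5) = -59
37·t² + 118·t + 57 = 0  ⇒  m = (-59)² − 37·57 = 1372
m = 1372 > 0,  v_rel·d = -59 < 0  ⇒  outside

inside=no margin=1372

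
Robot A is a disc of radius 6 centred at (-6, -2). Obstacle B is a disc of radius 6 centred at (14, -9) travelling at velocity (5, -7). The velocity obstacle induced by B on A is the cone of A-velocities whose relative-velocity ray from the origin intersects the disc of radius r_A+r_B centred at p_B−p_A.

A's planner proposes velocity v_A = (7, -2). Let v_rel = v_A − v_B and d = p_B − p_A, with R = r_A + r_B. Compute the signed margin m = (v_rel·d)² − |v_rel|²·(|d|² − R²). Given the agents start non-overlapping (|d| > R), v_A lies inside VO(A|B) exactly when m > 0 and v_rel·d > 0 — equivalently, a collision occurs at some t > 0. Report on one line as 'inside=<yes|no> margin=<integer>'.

d = (20, -7),  |d|² = 449;  R = 6+6 = 12,  c = 449−12² = 305
v_rel = (2, 5),  |v_rel|² = 29;  v_rel·d = (2)·(20) + (5)·(-7) = 5
29·t² − 10·t + 305 = 0  ⇒  m = 5² − 29·305 = -8820
m = -8820 < 0,  v_rel·d = 5 > 0  ⇒  outside

inside=no margin=-8820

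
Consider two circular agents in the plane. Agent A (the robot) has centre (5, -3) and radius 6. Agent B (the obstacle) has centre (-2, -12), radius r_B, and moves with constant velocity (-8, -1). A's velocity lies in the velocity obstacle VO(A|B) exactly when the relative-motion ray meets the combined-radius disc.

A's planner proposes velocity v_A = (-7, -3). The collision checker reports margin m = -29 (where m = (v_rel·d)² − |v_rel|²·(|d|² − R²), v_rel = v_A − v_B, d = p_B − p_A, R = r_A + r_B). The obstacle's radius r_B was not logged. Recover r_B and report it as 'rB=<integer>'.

m = -29
d = (-7, -9);  v_rel = (1, -2),  |v_rel|² = 5
v_rel×d = (1)·(-9) − (-2)·(-7) = -23
since m = R²·5 − (-23)²:  R² = (529 + -29) / 5 = 100
R = √100 = 10  ⇒  r_B = 10 − 6 = 4

rB=4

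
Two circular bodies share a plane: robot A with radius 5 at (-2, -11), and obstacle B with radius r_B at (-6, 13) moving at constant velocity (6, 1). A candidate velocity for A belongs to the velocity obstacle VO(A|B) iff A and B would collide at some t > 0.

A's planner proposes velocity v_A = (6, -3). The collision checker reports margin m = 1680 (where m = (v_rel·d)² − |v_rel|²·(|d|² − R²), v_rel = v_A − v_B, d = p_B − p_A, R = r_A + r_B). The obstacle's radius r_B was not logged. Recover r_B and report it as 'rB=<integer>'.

m = 1680
d = (-4, 24);  v_rel = (0, -4),  |v_rel|² = 16
v_rel×d = (0)·(24) − (-4)·(-4) = -16
since m = R²·16 − (-16)²:  R² = (256 + 1680) / 16 = 121
R = √121 = 11  ⇒  r_B = 11 − 5 = 6

rB=6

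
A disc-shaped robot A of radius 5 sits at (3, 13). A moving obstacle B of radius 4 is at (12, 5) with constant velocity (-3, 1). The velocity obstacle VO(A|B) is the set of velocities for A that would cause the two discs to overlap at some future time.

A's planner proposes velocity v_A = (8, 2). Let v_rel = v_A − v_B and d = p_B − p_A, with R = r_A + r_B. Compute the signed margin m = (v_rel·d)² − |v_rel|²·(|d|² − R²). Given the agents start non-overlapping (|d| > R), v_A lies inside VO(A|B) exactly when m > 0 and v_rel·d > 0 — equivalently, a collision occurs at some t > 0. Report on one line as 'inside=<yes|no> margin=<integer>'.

d = (9, -8),  |d|² = 145;  R = 5+4 = 9,  c = 145−9² = 64
v_rel = (11, 1),  |v_rel|² = 122;  v_rel·d = (11)·(9) + (1)·(-8) = 91
122·t² − 182·t + 64 = 0  ⇒  m = 91² − 122·64 = 473
m = 473 > 0,  v_rel·d = 91 > 0  ⇒  inside

inside=yes margin=473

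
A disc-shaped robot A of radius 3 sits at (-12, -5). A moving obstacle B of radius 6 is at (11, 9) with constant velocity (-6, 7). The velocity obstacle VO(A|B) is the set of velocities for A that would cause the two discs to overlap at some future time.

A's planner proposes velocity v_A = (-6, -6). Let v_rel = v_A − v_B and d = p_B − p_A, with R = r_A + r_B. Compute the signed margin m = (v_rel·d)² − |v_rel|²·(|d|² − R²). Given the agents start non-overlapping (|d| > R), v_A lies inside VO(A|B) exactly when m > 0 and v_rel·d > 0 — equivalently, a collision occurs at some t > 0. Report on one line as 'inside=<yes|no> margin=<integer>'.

d = (23, 14),  |d|² = 725;  R = 3+6 = 9,  c = 725−9² = 644
v_rel = (0, -13),  |v_rel|² = 169;  v_rel·d = (0)·(23) + (-13)·(14) = -182
169·t² + 364·t + 644 = 0  ⇒  m = (-182)² − 169·644 = -75712
m = -75712 < 0,  v_rel·d = -182 < 0  ⇒  outside

inside=no margin=-75712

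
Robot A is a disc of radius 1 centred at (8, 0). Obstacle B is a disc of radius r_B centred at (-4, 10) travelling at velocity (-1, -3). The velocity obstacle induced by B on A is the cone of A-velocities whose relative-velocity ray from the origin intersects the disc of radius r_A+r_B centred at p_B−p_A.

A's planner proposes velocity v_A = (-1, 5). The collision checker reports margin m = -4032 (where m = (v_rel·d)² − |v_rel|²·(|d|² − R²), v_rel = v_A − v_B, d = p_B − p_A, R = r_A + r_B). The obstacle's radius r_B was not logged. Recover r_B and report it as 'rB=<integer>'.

m = -4032
d = (-12, 10);  v_rel = (0, 8),  |v_rel|² = 64
v_rel×d = (0)·(10) − (8)·(-12) = 96
since m = R²·64 − 96²:  R² = (9216 + -4032) / 64 = 81
R = √81 = 9  ⇒  r_B = 9 − 1 = 8

rB=8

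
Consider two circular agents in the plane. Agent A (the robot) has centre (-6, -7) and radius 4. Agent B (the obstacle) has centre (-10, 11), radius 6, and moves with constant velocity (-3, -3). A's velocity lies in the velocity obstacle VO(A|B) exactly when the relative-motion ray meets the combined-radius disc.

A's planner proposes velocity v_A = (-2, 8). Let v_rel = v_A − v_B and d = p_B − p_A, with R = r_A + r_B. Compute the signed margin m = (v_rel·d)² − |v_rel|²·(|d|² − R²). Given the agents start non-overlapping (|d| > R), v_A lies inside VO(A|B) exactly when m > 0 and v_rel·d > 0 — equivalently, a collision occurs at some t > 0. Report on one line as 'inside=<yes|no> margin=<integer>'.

d = (-4, 18),  |d|² = 340;  R = 4+6 = 10,  c = 340−10² = 240
v_rel = (1, 11),  |v_rel|² = 122;  v_rel·d = (1)·(-4) + (11)·(18) = 194
122·t² − 388·t + 240 = 0  ⇒  m = 194² − 122·240 = 8356
m = 8356 > 0,  v_rel·d = 194 > 0  ⇒  inside

inside=yes margin=8356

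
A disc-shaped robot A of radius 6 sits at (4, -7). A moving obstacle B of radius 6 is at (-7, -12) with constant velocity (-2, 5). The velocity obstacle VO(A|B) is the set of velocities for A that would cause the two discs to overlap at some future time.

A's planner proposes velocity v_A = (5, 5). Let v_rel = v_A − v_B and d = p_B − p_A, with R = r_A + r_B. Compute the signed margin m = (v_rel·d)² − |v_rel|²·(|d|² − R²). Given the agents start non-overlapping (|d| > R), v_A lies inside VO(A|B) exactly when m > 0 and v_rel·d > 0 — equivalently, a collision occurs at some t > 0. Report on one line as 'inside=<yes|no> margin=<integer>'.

d = (-11, -5),  |d|² = 146;  R = 6+6 = 12,  c = 146−12² = 2
v_rel = (7, 0),  |v_rel|² = 49;  v_rel·d = (7)·(-11) + (0)·(-5) = -77
49·t² + 154·t + 2 = 0  ⇒  m = (-77)² − 49·2 = 5831
m = 5831 > 0,  v_rel·d = -77 < 0  ⇒  outside

inside=no margin=5831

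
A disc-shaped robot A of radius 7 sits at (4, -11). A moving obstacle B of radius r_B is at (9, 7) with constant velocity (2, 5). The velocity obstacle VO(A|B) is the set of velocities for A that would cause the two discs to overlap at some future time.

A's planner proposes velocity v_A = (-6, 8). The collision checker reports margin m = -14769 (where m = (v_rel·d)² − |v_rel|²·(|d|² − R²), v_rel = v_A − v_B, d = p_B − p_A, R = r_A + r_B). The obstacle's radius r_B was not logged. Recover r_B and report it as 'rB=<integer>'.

m = -14769
d = (5, 18);  v_rel = (-8, 3),  |v_rel|² = 73
v_rel×d = (-8)·(18) − (3)·(5) = -159
since m = R²·73 − (-159)²:  R² = (25281 + -14769) / 73 = 144
R = √144 = 12  ⇒  r_B = 12 − 7 = 5

rB=5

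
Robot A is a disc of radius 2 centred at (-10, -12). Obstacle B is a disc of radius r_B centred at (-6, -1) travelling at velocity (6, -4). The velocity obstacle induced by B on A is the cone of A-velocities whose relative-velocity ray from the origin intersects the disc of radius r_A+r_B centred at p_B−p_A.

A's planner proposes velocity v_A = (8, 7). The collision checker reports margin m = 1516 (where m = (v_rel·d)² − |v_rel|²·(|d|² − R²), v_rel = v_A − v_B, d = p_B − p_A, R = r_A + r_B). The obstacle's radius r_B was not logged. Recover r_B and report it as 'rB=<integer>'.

m = 1516
d = (4, 11);  v_rel = (2, 11),  |v_rel|² = 125
v_rel×d = (2)·(11) − (11)·(4) = -22
since m = R²·125 − (-22)²:  R² = (484 + 1516) / 125 = 16
R = √16 = 4  ⇒  r_B = 4 − 2 = 2

rB=2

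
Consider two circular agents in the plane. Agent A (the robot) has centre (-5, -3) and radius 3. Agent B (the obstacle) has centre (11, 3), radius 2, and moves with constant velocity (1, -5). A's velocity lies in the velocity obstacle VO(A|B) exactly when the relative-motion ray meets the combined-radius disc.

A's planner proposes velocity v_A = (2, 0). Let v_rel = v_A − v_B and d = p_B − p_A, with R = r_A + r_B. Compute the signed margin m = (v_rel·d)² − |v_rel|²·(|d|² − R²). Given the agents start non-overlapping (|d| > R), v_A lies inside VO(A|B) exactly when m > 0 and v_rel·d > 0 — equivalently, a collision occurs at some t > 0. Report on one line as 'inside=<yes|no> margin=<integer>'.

d = (16, 6),  |d|² = 292;  R = 3+2 = 5,  c = 292−5² = 267
v_rel = (1, 5),  |v_rel|² = 26;  v_rel·d = (1)·(16) + (5)·(6) = 46
26·t² − 92·t + 267 = 0  ⇒  m = 46² − 26·267 = -4826
m = -4826 < 0,  v_rel·d = 46 > 0  ⇒  outside

inside=no margin=-4826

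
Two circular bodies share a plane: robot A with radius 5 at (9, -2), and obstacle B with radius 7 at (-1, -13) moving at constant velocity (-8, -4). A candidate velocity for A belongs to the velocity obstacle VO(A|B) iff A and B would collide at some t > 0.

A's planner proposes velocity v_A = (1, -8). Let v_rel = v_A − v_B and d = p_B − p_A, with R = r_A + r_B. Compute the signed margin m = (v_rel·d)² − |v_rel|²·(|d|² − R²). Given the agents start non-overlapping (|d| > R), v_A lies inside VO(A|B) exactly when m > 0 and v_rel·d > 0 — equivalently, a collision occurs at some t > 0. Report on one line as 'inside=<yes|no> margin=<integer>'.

d = (-10, -11),  |d|² = 221;  R = 5+7 = 12,  c = 221−12² = 77
v_rel = (9, -4),  |v_rel|² = 97;  v_rel·d = (9)·(-10) + (-4)·(-11) = -46
97·t² + 92·t + 77 = 0  ⇒  m = (-46)² − 97·77 = -5353
m = -5353 < 0,  v_rel·d = -46 < 0  ⇒  outside

inside=no margin=-5353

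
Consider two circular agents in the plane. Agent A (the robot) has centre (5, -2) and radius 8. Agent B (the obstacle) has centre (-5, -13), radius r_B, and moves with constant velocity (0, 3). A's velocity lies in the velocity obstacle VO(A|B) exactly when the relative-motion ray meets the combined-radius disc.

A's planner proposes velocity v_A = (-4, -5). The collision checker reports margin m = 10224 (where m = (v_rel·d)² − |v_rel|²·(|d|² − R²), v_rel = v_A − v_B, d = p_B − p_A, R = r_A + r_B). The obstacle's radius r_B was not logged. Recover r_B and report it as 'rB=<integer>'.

m = 10224
d = (-10, -11);  v_rel = (-4, -8),  |v_rel|² = 80
v_rel×d = (-4)·(-11) − (-8)·(-10) = -36
since m = R²·80 − (-36)²:  R² = (1296 + 10224) / 80 = 144
R = √144 = 12  ⇒  r_B = 12 − 8 = 4

rB=4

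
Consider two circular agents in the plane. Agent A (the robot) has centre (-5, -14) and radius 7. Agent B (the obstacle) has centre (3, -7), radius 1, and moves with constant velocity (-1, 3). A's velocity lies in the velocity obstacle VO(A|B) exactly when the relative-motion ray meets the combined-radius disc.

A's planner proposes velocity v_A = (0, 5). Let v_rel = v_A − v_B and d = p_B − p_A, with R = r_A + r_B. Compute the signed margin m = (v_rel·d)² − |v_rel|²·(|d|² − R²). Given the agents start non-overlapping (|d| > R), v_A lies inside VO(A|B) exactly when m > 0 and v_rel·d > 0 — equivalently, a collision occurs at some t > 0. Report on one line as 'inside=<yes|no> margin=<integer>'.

d = (8, 7),  |d|² = 113;  R = 7+1 = 8,  c = 113−8² = 49
v_rel = (1, 2),  |v_rel|² = 5;  v_rel·d = (1)·(8) + (2)·(7) = 22
5·t² − 44·t + 49 = 0  ⇒  m = 22² − 5·49 = 239
m = 239 > 0,  v_rel·d = 22 > 0  ⇒  inside

inside=yes margin=239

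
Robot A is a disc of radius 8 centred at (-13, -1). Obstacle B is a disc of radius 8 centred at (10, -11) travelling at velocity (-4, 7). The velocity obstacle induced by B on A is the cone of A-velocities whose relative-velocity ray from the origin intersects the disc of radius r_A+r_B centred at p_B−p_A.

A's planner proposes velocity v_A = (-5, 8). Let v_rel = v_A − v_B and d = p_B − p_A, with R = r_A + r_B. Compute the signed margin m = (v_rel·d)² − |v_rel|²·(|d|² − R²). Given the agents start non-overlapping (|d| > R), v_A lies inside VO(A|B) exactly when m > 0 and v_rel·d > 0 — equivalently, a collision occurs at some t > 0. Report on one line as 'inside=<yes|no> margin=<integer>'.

d = (23, -10),  |d|² = 629;  R = 8+8 = 16,  c = 629−16² = 373
v_rel = (-1, 1),  |v_rel|² = 2;  v_rel·d = (-1)·(23) + (1)·(-10) = -33
2·t² + 66·t + 373 = 0  ⇒  m = (-33)² − 2·373 = 343
m = 343 > 0,  v_rel·d = -33 < 0  ⇒  outside

inside=no margin=343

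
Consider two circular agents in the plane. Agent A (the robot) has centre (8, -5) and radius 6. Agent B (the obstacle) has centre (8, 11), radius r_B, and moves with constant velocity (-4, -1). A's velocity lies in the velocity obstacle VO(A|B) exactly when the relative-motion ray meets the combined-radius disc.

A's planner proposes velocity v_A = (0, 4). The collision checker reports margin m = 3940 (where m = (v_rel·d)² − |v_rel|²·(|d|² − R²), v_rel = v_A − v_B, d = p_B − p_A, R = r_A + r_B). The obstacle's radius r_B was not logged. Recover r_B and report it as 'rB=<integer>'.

m = 3940
d = (0, 16);  v_rel = (4, 5),  |v_rel|² = 41
v_rel×d = (4)·(16) − (5)·(0) = 64
since m = R²·41 − 64²:  R² = (4096 + 3940) / 41 = 196
R = √196 = 14  ⇒  r_B = 14 − 6 = 8

rB=8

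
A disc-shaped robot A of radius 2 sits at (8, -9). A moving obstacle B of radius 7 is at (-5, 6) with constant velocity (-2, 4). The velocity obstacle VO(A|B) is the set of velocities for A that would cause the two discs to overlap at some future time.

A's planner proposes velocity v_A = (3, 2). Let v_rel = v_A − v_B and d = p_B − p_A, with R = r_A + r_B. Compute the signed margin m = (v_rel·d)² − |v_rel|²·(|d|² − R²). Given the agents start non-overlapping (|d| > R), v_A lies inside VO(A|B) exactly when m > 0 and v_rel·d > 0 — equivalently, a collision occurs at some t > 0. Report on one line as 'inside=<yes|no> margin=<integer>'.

d = (-13, 15),  |d|² = 394;  R = 2+7 = 9,  c = 394−9² = 313
v_rel = (5, -2),  |v_rel|² = 29;  v_rel·d = (5)·(-13) + (-2)·(15) = -95
29·t² + 190·t + 313 = 0  ⇒  m = (-95)² − 29·313 = -52
m = -52 < 0,  v_rel·d = -95 < 0  ⇒  outside

inside=no margin=-52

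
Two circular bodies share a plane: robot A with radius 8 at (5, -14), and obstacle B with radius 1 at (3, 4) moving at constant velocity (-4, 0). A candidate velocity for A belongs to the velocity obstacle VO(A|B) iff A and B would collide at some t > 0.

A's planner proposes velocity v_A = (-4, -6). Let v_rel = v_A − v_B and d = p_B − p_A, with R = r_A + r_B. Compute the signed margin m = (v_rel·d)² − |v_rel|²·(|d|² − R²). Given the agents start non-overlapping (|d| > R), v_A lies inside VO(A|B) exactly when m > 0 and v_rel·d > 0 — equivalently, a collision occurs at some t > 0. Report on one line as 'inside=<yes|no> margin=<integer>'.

d = (-2, 18),  |d|² = 328;  R = 8+1 = 9,  c = 328−9² = 247
v_rel = (0, -6),  |v_rel|² = 36;  v_rel·d = (0)·(-2) + (-6)·(18) = -108
36·t² + 216·t + 247 = 0  ⇒  m = (-108)² − 36·247 = 2772
m = 2772 > 0,  v_rel·d = -108 < 0  ⇒  outside

inside=no margin=2772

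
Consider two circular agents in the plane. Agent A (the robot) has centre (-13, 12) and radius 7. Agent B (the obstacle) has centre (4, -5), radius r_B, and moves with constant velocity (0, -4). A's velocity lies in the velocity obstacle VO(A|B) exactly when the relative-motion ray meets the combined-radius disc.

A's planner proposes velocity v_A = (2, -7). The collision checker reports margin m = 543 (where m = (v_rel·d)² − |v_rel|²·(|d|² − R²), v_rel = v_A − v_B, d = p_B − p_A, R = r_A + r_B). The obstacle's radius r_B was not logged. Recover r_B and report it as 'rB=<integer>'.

m = 543
d = (17, -17);  v_rel = (2, -3),  |v_rel|² = 13
v_rel×d = (2)·(-17) − (-3)·(17) = 17
since m = R²·13 − 17²:  R² = (289 + 543) / 13 = 64
R = √64 = 8  ⇒  r_B = 8 − 7 = 1

rB=1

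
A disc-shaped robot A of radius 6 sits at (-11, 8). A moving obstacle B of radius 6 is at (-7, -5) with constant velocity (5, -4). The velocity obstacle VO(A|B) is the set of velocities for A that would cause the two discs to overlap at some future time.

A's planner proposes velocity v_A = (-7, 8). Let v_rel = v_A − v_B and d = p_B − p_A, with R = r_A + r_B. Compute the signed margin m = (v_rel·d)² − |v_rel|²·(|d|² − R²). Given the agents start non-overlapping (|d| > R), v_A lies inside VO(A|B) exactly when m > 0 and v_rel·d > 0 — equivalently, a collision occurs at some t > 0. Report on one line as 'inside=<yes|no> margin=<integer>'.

d = (4, -13),  |d|² = 185;  R = 6+6 = 12,  c = 185−12² = 41
v_rel = (-12, 12),  |v_rel|² = 288;  v_rel·d = (-12)·(4) + (12)·(-13) = -204
288·t² + 408·t + 41 = 0  ⇒  m = (-204)² − 288·41 = 29808
m = 29808 > 0,  v_rel·d = -204 < 0  ⇒  outside

inside=no margin=29808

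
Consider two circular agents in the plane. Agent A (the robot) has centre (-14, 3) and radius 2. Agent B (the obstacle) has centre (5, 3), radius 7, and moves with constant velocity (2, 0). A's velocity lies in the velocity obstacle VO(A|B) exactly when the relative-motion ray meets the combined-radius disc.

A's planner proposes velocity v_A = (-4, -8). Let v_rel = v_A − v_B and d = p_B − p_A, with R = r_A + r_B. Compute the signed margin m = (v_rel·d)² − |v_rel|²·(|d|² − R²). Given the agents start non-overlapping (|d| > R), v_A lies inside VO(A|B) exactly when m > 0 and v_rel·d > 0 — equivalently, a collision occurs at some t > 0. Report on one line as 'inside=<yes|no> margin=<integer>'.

d = (19, 0),  |d|² = 361;  R = 2+7 = 9,  c = 361−9² = 280
v_rel = (-6, -8),  |v_rel|² = 100;  v_rel·d = (-6)·(19) + (-8)·(0) = -114
100·t² + 228·t + 280 = 0  ⇒  m = (-114)² − 100·280 = -15004
m = -15004 < 0,  v_rel·d = -114 < 0  ⇒  outside

inside=no margin=-15004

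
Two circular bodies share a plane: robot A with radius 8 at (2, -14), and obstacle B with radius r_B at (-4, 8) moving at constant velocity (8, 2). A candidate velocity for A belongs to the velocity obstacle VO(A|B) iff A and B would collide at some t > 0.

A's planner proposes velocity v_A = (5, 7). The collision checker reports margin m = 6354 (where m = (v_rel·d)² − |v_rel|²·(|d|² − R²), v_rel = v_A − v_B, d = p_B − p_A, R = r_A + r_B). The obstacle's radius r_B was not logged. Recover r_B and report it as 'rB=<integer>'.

m = 6354
d = (-6, 22);  v_rel = (-3, 5),  |v_rel|² = 34
v_rel×d = (-3)·(22) − (5)·(-6) = -36
since m = R²·34 − (-36)²:  R² = (1296 + 6354) / 34 = 225
R = √225 = 15  ⇒  r_B = 15 − 8 = 7

rB=7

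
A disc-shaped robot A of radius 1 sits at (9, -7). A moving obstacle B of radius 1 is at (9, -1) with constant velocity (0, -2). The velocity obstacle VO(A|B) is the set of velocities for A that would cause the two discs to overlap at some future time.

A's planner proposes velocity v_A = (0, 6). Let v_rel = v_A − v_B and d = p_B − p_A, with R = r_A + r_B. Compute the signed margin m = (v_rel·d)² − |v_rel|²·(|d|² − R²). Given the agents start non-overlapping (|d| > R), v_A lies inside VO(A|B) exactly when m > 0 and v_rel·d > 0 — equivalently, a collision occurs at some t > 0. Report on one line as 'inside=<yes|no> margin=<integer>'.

d = (0, 6),  |d|² = 36;  R = 1+1 = 2,  c = 36−2² = 32
v_rel = (0, 8),  |v_rel|² = 64;  v_rel·d = (0)·(0) + (8)·(6) = 48
64·t² − 96·t + 32 = 0  ⇒  m = 48² − 64·32 = 256
m = 256 > 0,  v_rel·d = 48 > 0  ⇒  inside

inside=yes margin=256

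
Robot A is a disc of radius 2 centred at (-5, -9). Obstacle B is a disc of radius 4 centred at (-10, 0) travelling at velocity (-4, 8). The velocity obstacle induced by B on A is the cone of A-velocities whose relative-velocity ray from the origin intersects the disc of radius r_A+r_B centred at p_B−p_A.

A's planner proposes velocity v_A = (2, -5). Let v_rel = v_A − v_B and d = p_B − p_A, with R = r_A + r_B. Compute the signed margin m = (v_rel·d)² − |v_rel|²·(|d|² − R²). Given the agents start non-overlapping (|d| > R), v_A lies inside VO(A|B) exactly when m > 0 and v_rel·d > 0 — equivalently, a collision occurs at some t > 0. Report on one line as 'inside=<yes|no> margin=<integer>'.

d = (-5, 9),  |d|² = 106;  R = 2+4 = 6,  c = 106−6² = 70
v_rel = (6, -13),  |v_rel|² = 205;  v_rel·d = (6)·(-5) + (-13)·(9) = -147
205·t² + 294·t + 70 = 0  ⇒  m = (-147)² − 205·70 = 7259
m = 7259 > 0,  v_rel·d = -147 < 0  ⇒  outside

inside=no margin=7259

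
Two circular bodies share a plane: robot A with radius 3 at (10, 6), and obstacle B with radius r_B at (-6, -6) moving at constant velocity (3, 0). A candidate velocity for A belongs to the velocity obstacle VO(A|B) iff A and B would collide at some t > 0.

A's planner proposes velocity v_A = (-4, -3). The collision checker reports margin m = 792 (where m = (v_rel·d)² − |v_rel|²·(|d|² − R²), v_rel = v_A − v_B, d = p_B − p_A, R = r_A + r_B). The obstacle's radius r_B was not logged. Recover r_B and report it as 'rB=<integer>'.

m = 792
d = (-16, -12);  v_rel = (-7, -3),  |v_rel|² = 58
v_rel×d = (-7)·(-12) − (-3)·(-16) = 36
since m = R²·58 − 36²:  R² = (1296 + 792) / 58 = 36
R = √36 = 6  ⇒  r_B = 6 − 3 = 3

rB=3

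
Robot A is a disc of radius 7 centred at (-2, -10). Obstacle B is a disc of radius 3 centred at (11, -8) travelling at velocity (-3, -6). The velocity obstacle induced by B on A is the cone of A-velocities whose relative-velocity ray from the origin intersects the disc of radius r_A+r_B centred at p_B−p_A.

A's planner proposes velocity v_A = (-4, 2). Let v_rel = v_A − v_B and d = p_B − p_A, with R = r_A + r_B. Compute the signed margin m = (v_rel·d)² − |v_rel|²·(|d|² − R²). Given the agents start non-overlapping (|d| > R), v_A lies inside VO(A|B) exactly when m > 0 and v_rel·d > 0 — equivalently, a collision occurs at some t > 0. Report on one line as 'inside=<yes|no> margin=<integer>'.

d = (13, 2),  |d|² = 173;  R = 7+3 = 10,  c = 173−10² = 73
v_rel = (-1, 8),  |v_rel|² = 65;  v_rel·d = (-1)·(13) + (8)·(2) = 3
65·t² − 6·t + 73 = 0  ⇒  m = 3² − 65·73 = -4736
m = -4736 < 0,  v_rel·d = 3 > 0  ⇒  outside

inside=no margin=-4736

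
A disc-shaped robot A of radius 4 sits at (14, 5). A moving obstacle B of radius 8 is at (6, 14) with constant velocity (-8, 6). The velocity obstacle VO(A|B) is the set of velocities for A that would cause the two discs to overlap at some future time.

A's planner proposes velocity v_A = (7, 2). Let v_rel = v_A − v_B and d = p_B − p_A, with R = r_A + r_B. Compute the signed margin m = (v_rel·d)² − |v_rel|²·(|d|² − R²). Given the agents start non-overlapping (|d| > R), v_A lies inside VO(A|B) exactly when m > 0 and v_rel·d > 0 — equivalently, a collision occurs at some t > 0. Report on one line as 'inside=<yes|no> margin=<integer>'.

d = (-8, 9),  |d|² = 145;  R = 4+8 = 12,  c = 145−12² = 1
v_rel = (15, -4),  |v_rel|² = 241;  v_rel·d = (15)·(-8) + (-4)·(9) = -156
241·t² + 312·t + 1 = 0  ⇒  m = (-156)² − 241·1 = 24095
m = 24095 > 0,  v_rel·d = -156 < 0  ⇒  outside

inside=no margin=24095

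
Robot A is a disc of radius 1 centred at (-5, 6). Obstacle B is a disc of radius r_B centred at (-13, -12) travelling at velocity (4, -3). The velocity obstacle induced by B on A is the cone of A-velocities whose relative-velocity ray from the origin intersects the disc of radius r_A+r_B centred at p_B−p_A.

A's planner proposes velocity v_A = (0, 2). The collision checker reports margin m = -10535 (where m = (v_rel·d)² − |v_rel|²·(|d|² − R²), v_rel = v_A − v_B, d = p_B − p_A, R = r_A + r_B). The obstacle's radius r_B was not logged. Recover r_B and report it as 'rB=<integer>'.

m = -10535
d = (-8, -18);  v_rel = (-4, 5),  |v_rel|² = 41
v_rel×d = (-4)·(-18) − (5)·(-8) = 112
since m = R²·41 − 112²:  R² = (12544 + -10535) / 41 = 49
R = √49 = 7  ⇒  r_B = 7 − 1 = 6

rB=6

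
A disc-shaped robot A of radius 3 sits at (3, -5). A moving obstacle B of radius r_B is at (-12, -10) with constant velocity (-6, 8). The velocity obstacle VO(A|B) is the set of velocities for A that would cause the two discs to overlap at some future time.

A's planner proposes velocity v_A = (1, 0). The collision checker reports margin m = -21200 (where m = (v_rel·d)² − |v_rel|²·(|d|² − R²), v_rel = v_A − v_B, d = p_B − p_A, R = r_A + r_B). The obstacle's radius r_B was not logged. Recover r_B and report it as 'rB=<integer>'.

m = -21200
d = (-15, -5);  v_rel = (7, -8),  |v_rel|² = 113
v_rel×d = (7)·(-5) − (-8)·(-15) = -155
since m = R²·113 − (-155)²:  R² = (24025 + -21200) / 113 = 25
R = √25 = 5  ⇒  r_B = 5 − 3 = 2

rB=2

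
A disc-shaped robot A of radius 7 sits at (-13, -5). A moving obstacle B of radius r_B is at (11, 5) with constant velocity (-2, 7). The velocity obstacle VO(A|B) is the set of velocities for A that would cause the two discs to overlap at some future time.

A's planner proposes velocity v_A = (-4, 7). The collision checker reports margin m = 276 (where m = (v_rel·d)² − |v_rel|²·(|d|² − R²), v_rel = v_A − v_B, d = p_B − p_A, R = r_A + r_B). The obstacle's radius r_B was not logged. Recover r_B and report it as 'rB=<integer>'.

m = 276
d = (24, 10);  v_rel = (-2, 0),  |v_rel|² = 4
v_rel×d = (-2)·(10) − (0)·(24) = -20
since m = R²·4 − (-20)²:  R² = (400 + 276) / 4 = 169
R = √169 = 13  ⇒  r_B = 13 − 7 = 6

rB=6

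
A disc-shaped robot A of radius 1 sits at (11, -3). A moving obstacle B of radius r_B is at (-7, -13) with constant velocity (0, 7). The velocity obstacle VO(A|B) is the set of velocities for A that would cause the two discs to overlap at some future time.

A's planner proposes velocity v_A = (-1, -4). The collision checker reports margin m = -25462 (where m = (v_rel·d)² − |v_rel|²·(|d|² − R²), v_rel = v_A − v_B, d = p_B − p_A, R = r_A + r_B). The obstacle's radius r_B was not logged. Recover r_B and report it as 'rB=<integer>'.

m = -25462
d = (-18, -10);  v_rel = (-1, -11),  |v_rel|² = 122
v_rel×d = (-1)·(-10) − (-11)·(-18) = -188
since m = R²·122 − (-188)²:  R² = (35344 + -25462) / 122 = 81
R = √81 = 9  ⇒  r_B = 9 − 1 = 8

rB=8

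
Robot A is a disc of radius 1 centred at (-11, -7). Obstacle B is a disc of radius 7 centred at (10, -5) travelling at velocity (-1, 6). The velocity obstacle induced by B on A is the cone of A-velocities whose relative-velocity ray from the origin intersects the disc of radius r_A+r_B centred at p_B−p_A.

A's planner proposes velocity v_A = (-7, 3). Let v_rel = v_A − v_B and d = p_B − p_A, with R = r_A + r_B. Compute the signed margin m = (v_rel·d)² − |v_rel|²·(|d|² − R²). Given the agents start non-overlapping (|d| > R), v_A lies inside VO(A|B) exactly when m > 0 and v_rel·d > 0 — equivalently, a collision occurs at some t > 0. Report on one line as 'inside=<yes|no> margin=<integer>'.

d = (21, 2),  |d|² = 445;  R = 1+7 = 8,  c = 445−8² = 381
v_rel = (-6, -3),  |v_rel|² = 45;  v_rel·d = (-6)·(21) + (-3)·(2) = -132
45·t² + 264·t + 381 = 0  ⇒  m = (-132)² − 45·381 = 279
m = 279 > 0,  v_rel·d = -132 < 0  ⇒  outside

inside=no margin=279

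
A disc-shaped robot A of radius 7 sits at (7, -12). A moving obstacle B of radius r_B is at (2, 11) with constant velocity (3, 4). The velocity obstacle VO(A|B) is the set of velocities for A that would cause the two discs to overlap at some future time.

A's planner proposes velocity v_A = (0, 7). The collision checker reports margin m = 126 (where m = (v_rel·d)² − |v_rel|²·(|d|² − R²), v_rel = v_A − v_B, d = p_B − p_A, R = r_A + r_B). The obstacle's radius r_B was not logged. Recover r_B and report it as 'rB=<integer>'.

m = 126
d = (-5, 23);  v_rel = (-3, 3),  |v_rel|² = 18
v_rel×d = (-3)·(23) − (3)·(-5) = -54
since m = R²·18 − (-54)²:  R² = (2916 + 126) / 18 = 169
R = √169 = 13  ⇒  r_B = 13 − 7 = 6

rB=6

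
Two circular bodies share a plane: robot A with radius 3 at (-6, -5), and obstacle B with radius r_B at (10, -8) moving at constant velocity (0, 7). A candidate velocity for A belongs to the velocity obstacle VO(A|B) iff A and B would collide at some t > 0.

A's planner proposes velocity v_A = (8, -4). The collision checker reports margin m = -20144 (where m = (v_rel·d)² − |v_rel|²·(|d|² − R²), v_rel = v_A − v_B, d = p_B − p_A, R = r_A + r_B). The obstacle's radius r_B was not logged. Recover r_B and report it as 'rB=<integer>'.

m = -20144
d = (16, -3);  v_rel = (8, -11),  |v_rel|² = 185
v_rel×d = (8)·(-3) − (-11)·(16) = 152
since m = R²·185 − 152²:  R² = (23104 + -20144) / 185 = 16
R = √16 = 4  ⇒  r_B = 4 − 3 = 1

rB=1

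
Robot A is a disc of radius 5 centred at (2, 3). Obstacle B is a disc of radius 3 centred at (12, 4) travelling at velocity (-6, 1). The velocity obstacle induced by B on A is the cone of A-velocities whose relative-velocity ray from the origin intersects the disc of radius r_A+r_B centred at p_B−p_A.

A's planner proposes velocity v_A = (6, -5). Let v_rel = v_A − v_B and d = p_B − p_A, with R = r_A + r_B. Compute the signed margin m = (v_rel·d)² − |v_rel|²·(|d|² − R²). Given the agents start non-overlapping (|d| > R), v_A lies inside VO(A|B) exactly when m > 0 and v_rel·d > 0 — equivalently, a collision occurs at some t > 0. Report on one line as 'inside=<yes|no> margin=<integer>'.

d = (10, 1),  |d|² = 101;  R = 5+3 = 8,  c = 101−8² = 37
v_rel = (12, -6),  |v_rel|² = 180;  v_rel·d = (12)·(10) + (-6)·(1) = 114
180·t² − 228·t + 37 = 0  ⇒  m = 114² − 180·37 = 6336
m = 6336 > 0,  v_rel·d = 114 > 0  ⇒  inside

inside=yes margin=6336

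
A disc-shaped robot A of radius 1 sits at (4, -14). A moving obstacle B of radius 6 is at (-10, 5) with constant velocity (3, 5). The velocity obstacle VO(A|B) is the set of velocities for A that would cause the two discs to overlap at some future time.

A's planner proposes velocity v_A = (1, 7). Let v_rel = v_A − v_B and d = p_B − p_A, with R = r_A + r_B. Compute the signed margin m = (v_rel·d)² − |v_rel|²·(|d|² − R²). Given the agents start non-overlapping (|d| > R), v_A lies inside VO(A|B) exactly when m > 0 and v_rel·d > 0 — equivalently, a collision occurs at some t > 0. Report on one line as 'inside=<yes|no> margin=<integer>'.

d = (-14, 19),  |d|² = 557;  R = 1+6 = 7,  c = 557−7² = 508
v_rel = (-2, 2),  |v_rel|² = 8;  v_rel·d = (-2)·(-14) + (2)·(19) = 66
8·t² − 132·t + 508 = 0  ⇒  m = 66² − 8·508 = 292
m = 292 > 0,  v_rel·d = 66 > 0  ⇒  inside

inside=yes margin=292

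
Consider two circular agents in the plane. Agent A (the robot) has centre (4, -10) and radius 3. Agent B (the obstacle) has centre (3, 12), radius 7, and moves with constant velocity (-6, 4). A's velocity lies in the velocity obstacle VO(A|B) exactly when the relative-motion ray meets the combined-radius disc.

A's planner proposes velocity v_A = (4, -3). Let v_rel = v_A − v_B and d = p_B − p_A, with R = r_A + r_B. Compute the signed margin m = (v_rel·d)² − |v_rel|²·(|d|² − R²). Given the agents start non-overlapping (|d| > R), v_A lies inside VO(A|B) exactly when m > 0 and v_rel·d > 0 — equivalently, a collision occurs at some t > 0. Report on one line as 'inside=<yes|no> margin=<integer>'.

d = (-1, 22),  |d|² = 485;  R = 3+7 = 10,  c = 485−10² = 385
v_rel = (10, -7),  |v_rel|² = 149;  v_rel·d = (10)·(-1) + (-7)·(22) = -164
149·t² + 328·t + 385 = 0  ⇒  m = (-164)² − 149·385 = -30469
m = -30469 < 0,  v_rel·d = -164 < 0  ⇒  outside

inside=no margin=-30469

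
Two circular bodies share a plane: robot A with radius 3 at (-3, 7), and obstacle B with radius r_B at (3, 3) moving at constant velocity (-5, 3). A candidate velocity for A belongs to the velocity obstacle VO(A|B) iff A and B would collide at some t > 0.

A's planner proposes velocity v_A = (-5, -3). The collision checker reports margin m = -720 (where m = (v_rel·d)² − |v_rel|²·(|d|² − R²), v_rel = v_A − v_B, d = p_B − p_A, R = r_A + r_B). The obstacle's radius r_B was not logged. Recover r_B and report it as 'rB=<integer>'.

m = -720
d = (6, -4);  v_rel = (0, -6),  |v_rel|² = 36
v_rel×d = (0)·(-4) − (-6)·(6) = 36
since m = R²·36 − 36²:  R² = (1296 + -720) / 36 = 16
R = √16 = 4  ⇒  r_B = 4 − 3 = 1

rB=1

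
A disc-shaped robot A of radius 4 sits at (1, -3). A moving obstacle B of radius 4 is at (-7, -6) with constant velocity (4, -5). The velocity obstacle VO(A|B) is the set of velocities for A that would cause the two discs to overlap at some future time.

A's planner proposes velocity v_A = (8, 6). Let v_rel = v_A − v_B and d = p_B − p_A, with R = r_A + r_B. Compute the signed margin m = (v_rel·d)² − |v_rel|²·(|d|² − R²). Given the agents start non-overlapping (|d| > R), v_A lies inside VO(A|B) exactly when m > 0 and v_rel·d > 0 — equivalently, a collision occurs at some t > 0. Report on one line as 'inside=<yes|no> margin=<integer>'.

d = (-8, -3),  |d|² = 73;  R = 4+4 = 8,  c = 73−8² = 9
v_rel = (4, 11),  |v_rel|² = 137;  v_rel·d = (4)·(-8) + (11)·(-3) = -65
137·t² + 130·t + 9 = 0  ⇒  m = (-65)² − 137·9 = 2992
m = 2992 > 0,  v_rel·d = -65 < 0  ⇒  outside

inside=no margin=2992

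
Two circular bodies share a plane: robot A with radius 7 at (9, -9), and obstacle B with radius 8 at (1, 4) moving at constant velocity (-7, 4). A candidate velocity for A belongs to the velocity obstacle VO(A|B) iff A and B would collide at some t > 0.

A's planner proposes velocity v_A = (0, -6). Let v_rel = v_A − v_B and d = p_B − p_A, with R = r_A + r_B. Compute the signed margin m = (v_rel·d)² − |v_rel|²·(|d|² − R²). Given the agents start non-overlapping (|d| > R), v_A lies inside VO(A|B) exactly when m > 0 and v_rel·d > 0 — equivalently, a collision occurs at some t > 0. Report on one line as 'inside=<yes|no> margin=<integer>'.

d = (-8, 13),  |d|² = 233;  R = 7+8 = 15,  c = 233−15² = 8
v_rel = (7, -10),  |v_rel|² = 149;  v_rel·d = (7)·(-8) + (-10)·(13) = -186
149·t² + 372·t + 8 = 0  ⇒  m = (-186)² − 149·8 = 33404
m = 33404 > 0,  v_rel·d = -186 < 0  ⇒  outside

inside=no margin=33404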